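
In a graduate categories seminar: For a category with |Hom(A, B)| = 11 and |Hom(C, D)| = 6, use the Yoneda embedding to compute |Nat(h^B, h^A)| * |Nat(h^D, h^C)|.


By the Yoneda lemma, Nat(h^B, h^A) is isomorphic to Hom(A, B),
so |Nat(h^B, h^A)| = |Hom(A, B)| and |Nat(h^D, h^C)| = |Hom(C, D)|.
|Hom(A, B)| = 11, |Hom(C, D)| = 6.
|Nat(h^B, h^A) x Nat(h^D, h^C)| = 11 * 6 = 66

66


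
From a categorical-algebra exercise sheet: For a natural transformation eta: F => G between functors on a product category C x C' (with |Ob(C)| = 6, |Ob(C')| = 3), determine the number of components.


A natural transformation eta: F => G assigns one component morphism per
object of the domain category.
The domain is the product category C x C', so
|Ob(C x C')| = |Ob(C)| * |Ob(C')| = 6 * 3 = 18.
Therefore eta has 18 component morphisms.

18


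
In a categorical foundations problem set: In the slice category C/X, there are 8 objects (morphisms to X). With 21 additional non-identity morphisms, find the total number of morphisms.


In the slice category C/X, objects are morphisms to X.
Identity morphisms: 8 (one per object of C/X).
Non-identity morphisms: 21.
Total = 8 + 21 = 29

29


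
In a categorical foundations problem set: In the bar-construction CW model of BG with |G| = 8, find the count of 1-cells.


In the bar-construction CW model of BG, the n-cells are indexed by
n-tuples [g_1|...|g_n] of non-identity elements of G (degenerate
simplices with some g_i = e do not contribute cells), so there are
(|G| - 1)^n n-cells.
For dim = 1 with |G| = 8:
cells = (8 - 1)^1 = 7^1 = 7

7


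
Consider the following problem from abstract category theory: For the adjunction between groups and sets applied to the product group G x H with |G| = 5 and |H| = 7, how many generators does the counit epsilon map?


The counit epsilon_K: F(U(K)) -> K of the Free-Forgetful adjunction
maps |K| generators of F(U(K)) into K. For K = G x H (the product group),
|G x H| = |G| * |H|.
Total generators mapped = 5 * 7 = 35.

35


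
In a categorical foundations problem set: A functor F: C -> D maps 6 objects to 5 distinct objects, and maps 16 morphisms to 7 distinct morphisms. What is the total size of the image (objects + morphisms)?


The image of F consists of distinct objects and distinct morphisms.
|Im(F)| on objects = 5
|Im(F)| on morphisms = 7
Total image cardinality = 5 + 7 = 12

12


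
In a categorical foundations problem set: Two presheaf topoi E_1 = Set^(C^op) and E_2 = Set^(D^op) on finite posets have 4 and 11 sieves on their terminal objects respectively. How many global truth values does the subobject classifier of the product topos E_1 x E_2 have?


In a product of presheaf topoi E_1 x E_2, the subobject classifier
is Omega = Omega_1 x Omega_2 (componentwise), so
|Omega(top)| = |Omega_1(top_1)| * |Omega_2(top_2)|.
= 4 * 11 = 44.

44


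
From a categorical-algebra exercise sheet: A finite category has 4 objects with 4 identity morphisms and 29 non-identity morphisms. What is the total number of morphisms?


Each object has an identity morphism, giving 4 identities.
Adding the 29 non-identity morphisms:
Total = 4 + 29 = 33

33


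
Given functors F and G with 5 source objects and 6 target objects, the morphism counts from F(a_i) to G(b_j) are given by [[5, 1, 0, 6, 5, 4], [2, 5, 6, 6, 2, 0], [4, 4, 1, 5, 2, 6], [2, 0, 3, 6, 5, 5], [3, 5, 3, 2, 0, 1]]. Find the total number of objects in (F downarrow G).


Objects of (F downarrow G) are triples (a, b, h: F(a)->G(b)).
The count equals the sum of all entries in the hom-matrix.
sum(row 0) = 21
sum(row 1) = 21
sum(row 2) = 22
sum(row 3) = 21
sum(row 4) = 14
Grand total = 99

99


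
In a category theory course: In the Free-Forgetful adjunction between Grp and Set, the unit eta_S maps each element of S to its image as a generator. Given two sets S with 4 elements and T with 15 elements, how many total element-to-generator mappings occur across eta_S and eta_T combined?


The unit eta_X: X -> U(F(X)) of the Free-Forgetful adjunction
maps each element of X to a generator of F(X). For X = S + T (disjoint
union in Set), |S + T| = |S| + |T|.
Total mappings = 4 + 15 = 19.

19


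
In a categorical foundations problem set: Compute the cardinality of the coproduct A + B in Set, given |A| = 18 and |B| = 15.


In Set, the coproduct A + B is the disjoint union.
|A + B| = |A| + |B| = 18 + 15 = 33

33


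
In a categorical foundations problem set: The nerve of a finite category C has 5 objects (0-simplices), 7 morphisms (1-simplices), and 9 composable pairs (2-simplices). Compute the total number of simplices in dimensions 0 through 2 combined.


The 2-skeleton of the nerve N(C) consists of simplices in dimensions 0, 1, 2:
  |N(C)_0| = 5 (objects)
  |N(C)_1| = 7 (morphisms)
  |N(C)_2| = 9 (composable pairs)
Total = 5 + 7 + 9 = 21

21


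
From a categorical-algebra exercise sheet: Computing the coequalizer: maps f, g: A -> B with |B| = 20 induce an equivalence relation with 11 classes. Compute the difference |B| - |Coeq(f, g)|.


The coequalizer Coeq(f, g) = B / ~ has one element per equivalence class.
|B| = 20, |Coeq(f, g)| = 11.
|B| - |Coeq(f, g)| = 20 - 11 = 9.

9


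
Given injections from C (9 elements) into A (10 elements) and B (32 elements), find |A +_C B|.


The pushout A +_C B identifies the images of C in A and B.
|A +_C B| = |A| + |B| - |C| (for injections).
= 10 + 32 - 9 = 33

33


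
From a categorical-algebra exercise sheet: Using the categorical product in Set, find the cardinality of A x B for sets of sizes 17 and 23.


In Set, the product A x B is the Cartesian product.
By the universal property, |A x B| = |A| * |B|.
|A x B| = 17 * 23 = 391

391


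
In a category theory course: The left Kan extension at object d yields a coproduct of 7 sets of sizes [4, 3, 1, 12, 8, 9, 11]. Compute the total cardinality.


Pointwise, the left Kan extension (Lan_F H)(d) is the colimit, indexed
by the comma category (F downarrow d), of H composed with the
projection (F downarrow d) -> C. Here that colimit is given
as a coproduct (disjoint union) of sets, so its cardinality is the
sum of the sizes of the summands.
Coproduct of sets with sizes: 4 + 3 + 1 + 12 + 8 + 9 + 11
= 48

48


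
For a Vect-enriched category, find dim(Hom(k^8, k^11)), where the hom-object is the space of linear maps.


In Vect-enriched categories, Hom(k^n, k^m) is the space of m x n matrices.
dim(Hom(k^8, k^11)) = 11 * 8 = 88

88


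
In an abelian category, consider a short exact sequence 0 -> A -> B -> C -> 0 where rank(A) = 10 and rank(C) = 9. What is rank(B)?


For a short exact sequence 0 -> A -> B -> C -> 0,
rank is additive: rank(B) = rank(A) + rank(C).
rank(B) = 10 + 9 = 19

19


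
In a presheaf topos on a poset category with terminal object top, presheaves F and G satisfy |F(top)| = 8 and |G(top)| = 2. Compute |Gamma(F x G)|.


Global sections of a presheaf on a poset with terminal top satisfy
Gamma(H) ~ H(top). Presheaves admit pointwise products, so
(F x G)(top) = F(top) x G(top) (Cartesian product).
|Gamma(F x G)| = |F(top)| * |G(top)| = 8 * 2 = 16.

16


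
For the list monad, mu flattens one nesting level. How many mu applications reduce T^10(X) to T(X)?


Each application of mu: T^2 -> T removes one layer of nesting.
Starting at depth 10 (i.e., T^10(X)), we need to reach T(X).
Number of mu applications = 10 - 1 = 9

9


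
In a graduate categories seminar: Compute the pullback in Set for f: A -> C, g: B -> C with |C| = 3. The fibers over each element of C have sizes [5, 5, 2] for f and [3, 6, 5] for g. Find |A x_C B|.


The pullback A x_C B consists of pairs (a, b) with f(a) = g(b).
For each element c in C, the fiber product has |f^-1(c)| * |g^-1(c)| elements.
Summing over C: 5 * 3 + 5 * 6 + 2 * 5
= 15 + 30 + 10 = 55

55


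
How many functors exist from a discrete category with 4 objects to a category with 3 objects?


A functor from a discrete category C to D is determined by
where each object maps. Each of the 4 objects of C can map
to any of the 3 objects of D independently.
Number of functors = 3^4 = 81

81


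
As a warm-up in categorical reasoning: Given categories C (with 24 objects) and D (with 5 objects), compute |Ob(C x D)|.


The product category C x D has objects that are pairs (c, d).
Number of pairs = |Ob(C)| * |Ob(D)| = 24 * 5 = 120

120


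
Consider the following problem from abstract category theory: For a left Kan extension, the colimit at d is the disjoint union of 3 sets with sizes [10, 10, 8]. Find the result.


Pointwise, the left Kan extension (Lan_F H)(d) is the colimit, indexed
by the comma category (F downarrow d), of H composed with the
projection (F downarrow d) -> C. Here that colimit is given
as a coproduct (disjoint union) of sets, so its cardinality is the
sum of the sizes of the summands.
Coproduct of sets with sizes: 10 + 10 + 8
= 28

28


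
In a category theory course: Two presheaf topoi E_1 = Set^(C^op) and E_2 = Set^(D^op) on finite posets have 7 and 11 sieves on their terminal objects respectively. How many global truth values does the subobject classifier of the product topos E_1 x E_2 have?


In a product of presheaf topoi E_1 x E_2, the subobject classifier
is Omega = Omega_1 x Omega_2 (componentwise), so
|Omega(top)| = |Omega_1(top_1)| * |Omega_2(top_2)|.
= 7 * 11 = 77.

77


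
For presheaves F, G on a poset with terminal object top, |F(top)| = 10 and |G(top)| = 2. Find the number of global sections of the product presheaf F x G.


Global sections of a presheaf on a poset with terminal top satisfy
Gamma(H) ~ H(top). Presheaves admit pointwise products, so
(F x G)(top) = F(top) x G(top) (Cartesian product).
|Gamma(F x G)| = |F(top)| * |G(top)| = 10 * 2 = 20.

20


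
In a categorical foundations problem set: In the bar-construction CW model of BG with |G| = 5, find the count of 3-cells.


In the bar-construction CW model of BG, the n-cells are indexed by
n-tuples [g_1|...|g_n] of non-identity elements of G (degenerate
simplices with some g_i = e do not contribute cells), so there are
(|G| - 1)^n n-cells.
For dim = 3 with |G| = 5:
cells = (5 - 1)^3 = 4^3 = 64

64


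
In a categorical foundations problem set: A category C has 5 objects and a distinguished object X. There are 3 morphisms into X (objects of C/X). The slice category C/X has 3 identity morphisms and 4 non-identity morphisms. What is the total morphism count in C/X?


In the slice category C/X, objects are morphisms to X.
Identity morphisms: 3 (one per object of C/X).
Non-identity morphisms: 4.
Total = 3 + 4 = 7

7


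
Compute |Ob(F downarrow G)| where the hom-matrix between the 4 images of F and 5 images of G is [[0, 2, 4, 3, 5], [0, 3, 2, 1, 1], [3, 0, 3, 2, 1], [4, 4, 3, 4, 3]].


Objects of (F downarrow G) are triples (a, b, h: F(a)->G(b)).
The count equals the sum of all entries in the hom-matrix.
sum(row 0) = 14
sum(row 1) = 7
sum(row 2) = 9
sum(row 3) = 18
Grand total = 48

48


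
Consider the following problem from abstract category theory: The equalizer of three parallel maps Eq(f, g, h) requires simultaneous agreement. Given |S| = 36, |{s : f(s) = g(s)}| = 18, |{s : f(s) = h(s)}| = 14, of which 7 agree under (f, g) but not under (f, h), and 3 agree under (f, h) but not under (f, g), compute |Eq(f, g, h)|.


Eq(f, g, h) is the triple-agreement set: points in S where all three
maps take the same value. Using inclusion-exclusion on the pairwise data:
Pair (f, g) agrees on 18 points; pair (f, h) on 14 points.
Points agreeing under (f, g) but not (f, h) = 7; under (f, h) but not (f, g) = 3.
Triple-agreement = agreement-in-(f, g) minus points that agree under (f, g) but not (f, h):
|Eq(f, g, h)| = 18 - 7 = 11
(cross-check via (f, h): 14 - 3 = 11.)

11


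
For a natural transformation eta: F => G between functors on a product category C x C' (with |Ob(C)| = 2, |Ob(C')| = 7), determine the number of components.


A natural transformation eta: F => G assigns one component morphism per
object of the domain category.
The domain is the product category C x C', so
|Ob(C x C')| = |Ob(C)| * |Ob(C')| = 2 * 7 = 14.
Therefore eta has 14 component morphisms.

14


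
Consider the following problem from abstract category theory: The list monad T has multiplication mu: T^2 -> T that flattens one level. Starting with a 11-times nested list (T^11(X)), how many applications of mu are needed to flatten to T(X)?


Each application of mu: T^2 -> T removes one layer of nesting.
Starting at depth 11 (i.e., T^11(X)), we need to reach T(X).
Number of mu applications = 11 - 1 = 10

10


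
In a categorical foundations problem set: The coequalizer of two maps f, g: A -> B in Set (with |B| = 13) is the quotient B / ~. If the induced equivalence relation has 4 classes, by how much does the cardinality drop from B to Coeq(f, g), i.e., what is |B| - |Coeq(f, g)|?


The coequalizer Coeq(f, g) = B / ~ has one element per equivalence class.
|B| = 13, |Coeq(f, g)| = 4.
|B| - |Coeq(f, g)| = 13 - 4 = 9.

9


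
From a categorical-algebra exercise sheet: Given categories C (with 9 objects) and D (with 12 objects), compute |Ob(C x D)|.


The product category C x D has objects that are pairs (c, d).
Number of pairs = |Ob(C)| * |Ob(D)| = 9 * 12 = 108

108


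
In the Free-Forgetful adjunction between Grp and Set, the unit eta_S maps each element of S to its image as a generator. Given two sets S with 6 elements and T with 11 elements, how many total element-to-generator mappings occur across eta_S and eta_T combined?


The unit eta_X: X -> U(F(X)) of the Free-Forgetful adjunction
maps each element of X to a generator of F(X). For X = S + T (disjoint
union in Set), |S + T| = |S| + |T|.
Total mappings = 6 + 11 = 17.

17


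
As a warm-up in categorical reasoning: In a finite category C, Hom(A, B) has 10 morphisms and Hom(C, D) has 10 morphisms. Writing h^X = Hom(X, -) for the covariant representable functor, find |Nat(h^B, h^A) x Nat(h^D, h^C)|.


By the Yoneda lemma, Nat(h^B, h^A) is isomorphic to Hom(A, B),
so |Nat(h^B, h^A)| = |Hom(A, B)| and |Nat(h^D, h^C)| = |Hom(C, D)|.
|Hom(A, B)| = 10, |Hom(C, D)| = 10.
|Nat(h^B, h^A) x Nat(h^D, h^C)| = 10 * 10 = 100

100


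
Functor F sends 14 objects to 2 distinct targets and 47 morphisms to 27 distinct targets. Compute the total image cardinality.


The image of F consists of distinct objects and distinct morphisms.
|Im(F)| on objects = 2
|Im(F)| on morphisms = 27
Total image cardinality = 2 + 27 = 29

29


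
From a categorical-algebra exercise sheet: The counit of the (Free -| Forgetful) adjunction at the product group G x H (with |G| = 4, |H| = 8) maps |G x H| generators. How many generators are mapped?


The counit epsilon_K: F(U(K)) -> K of the Free-Forgetful adjunction
maps |K| generators of F(U(K)) into K. For K = G x H (the product group),
|G x H| = |G| * |H|.
Total generators mapped = 4 * 8 = 32.

32


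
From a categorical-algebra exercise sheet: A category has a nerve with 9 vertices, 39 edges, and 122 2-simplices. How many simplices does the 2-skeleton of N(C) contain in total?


The 2-skeleton of the nerve N(C) consists of simplices in dimensions 0, 1, 2:
  |N(C)_0| = 9 (objects)
  |N(C)_1| = 39 (morphisms)
  |N(C)_2| = 122 (composable pairs)
Total = 9 + 39 + 122 = 170

170


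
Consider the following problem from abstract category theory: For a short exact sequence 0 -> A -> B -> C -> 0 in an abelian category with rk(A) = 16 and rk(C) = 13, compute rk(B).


For a short exact sequence 0 -> A -> B -> C -> 0,
rank is additive: rank(B) = rank(A) + rank(C).
rank(B) = 16 + 13 = 29

29


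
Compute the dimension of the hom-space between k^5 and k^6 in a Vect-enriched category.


In Vect-enriched categories, Hom(k^n, k^m) is the space of m x n matrices.
dim(Hom(k^5, k^6)) = 6 * 5 = 30

30


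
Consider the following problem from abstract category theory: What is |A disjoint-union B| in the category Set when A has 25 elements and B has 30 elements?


In Set, the coproduct A + B is the disjoint union.
|A + B| = |A| + |B| = 25 + 30 = 55

55


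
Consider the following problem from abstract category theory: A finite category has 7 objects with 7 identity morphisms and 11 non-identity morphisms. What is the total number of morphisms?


Each object has an identity morphism, giving 7 identities.
Adding the 11 non-identity morphisms:
Total = 7 + 11 = 18

18


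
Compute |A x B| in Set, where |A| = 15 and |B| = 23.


In Set, the product A x B is the Cartesian product.
By the universal property, |A x B| = |A| * |B|.
|A x B| = 15 * 23 = 345

345


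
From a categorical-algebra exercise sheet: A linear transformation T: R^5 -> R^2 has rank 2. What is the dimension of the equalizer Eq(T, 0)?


The equalizer of f and the zero map is ker(f).
By the rank-nullity theorem: dim(ker(f)) = dim(domain) - rank(f).
dim(ker(f)) = 5 - 2 = 3

3


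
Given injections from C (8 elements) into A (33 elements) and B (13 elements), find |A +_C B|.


The pushout A +_C B identifies the images of C in A and B.
|A +_C B| = |A| + |B| - |C| (for injections).
= 33 + 13 - 8 = 38

38


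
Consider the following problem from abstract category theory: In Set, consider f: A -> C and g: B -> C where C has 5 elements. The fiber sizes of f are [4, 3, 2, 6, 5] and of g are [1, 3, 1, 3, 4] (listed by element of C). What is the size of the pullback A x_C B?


The pullback A x_C B consists of pairs (a, b) with f(a) = g(b).
For each element c in C, the fiber product has |f^-1(c)| * |g^-1(c)| elements.
Summing over C: 4 * 1 + 3 * 3 + 2 * 1 + 6 * 3 + 5 * 4
= 4 + 9 + 2 + 18 + 20 = 53

53


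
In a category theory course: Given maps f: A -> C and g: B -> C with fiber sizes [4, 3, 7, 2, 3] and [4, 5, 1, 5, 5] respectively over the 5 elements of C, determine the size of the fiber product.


The pullback A x_C B consists of pairs (a, b) with f(a) = g(b).
For each element c in C, the fiber product has |f^-1(c)| * |g^-1(c)| elements.
Summing over C: 4 * 4 + 3 * 5 + 7 * 1 + 2 * 5 + 3 * 5
= 16 + 15 + 7 + 10 + 15 = 63

63


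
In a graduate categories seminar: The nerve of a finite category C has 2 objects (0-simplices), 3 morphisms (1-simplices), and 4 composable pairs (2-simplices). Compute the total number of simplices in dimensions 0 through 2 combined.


The 2-skeleton of the nerve N(C) consists of simplices in dimensions 0, 1, 2:
  |N(C)_0| = 2 (objects)
  |N(C)_1| = 3 (morphisms)
  |N(C)_2| = 4 (composable pairs)
Total = 2 + 3 + 4 = 9

9


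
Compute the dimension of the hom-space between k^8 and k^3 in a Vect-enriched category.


In Vect-enriched categories, Hom(k^n, k^m) is the space of m x n matrices.
dim(Hom(k^8, k^3)) = 3 * 8 = 24

24


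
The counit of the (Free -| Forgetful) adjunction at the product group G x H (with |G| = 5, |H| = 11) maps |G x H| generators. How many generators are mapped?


The counit epsilon_K: F(U(K)) -> K of the Free-Forgetful adjunction
maps |K| generators of F(U(K)) into K. For K = G x H (the product group),
|G x H| = |G| * |H|.
Total generators mapped = 5 * 11 = 55.

55


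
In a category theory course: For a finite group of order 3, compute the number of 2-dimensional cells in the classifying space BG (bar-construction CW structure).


In the bar-construction CW model of BG, the n-cells are indexed by
n-tuples [g_1|...|g_n] of non-identity elements of G (degenerate
simplices with some g_i = e do not contribute cells), so there are
(|G| - 1)^n n-cells.
For dim = 2 with |G| = 3:
cells = (3 - 1)^2 = 2^2 = 4

4


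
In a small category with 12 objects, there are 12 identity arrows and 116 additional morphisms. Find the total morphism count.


Each object has an identity morphism, giving 12 identities.
Adding the 116 non-identity morphisms:
Total = 12 + 116 = 128

128


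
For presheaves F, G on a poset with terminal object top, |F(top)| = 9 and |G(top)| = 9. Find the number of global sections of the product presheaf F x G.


Global sections of a presheaf on a poset with terminal top satisfy
Gamma(H) ~ H(top). Presheaves admit pointwise products, so
(F x G)(top) = F(top) x G(top) (Cartesian product).
|Gamma(F x G)| = |F(top)| * |G(top)| = 9 * 9 = 81.

81


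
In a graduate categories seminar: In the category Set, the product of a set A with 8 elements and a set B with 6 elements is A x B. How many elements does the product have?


In Set, the product A x B is the Cartesian product.
By the universal property, |A x B| = |A| * |B|.
|A x B| = 8 * 6 = 48

48


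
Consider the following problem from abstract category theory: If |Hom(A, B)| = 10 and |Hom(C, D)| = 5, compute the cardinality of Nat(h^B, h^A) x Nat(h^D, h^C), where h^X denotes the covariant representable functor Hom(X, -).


By the Yoneda lemma, Nat(h^B, h^A) is isomorphic to Hom(A, B),
so |Nat(h^B, h^A)| = |Hom(A, B)| and |Nat(h^D, h^C)| = |Hom(C, D)|.
|Hom(A, B)| = 10, |Hom(C, D)| = 5.
|Nat(h^B, h^A) x Nat(h^D, h^C)| = 10 * 5 = 50

50


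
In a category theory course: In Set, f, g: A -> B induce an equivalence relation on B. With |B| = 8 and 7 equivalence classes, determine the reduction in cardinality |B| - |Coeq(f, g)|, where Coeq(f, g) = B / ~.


The coequalizer Coeq(f, g) = B / ~ has one element per equivalence class.
|B| = 8, |Coeq(f, g)| = 7.
|B| - |Coeq(f, g)| = 8 - 7 = 1.

1


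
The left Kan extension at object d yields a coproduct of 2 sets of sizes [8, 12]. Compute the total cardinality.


Pointwise, the left Kan extension (Lan_F H)(d) is the colimit, indexed
by the comma category (F downarrow d), of H composed with the
projection (F downarrow d) -> C. Here that colimit is given
as a coproduct (disjoint union) of sets, so its cardinality is the
sum of the sizes of the summands.
Coproduct of sets with sizes: 8 + 12
= 20

20


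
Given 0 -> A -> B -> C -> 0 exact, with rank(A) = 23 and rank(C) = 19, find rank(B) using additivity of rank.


For a short exact sequence 0 -> A -> B -> C -> 0,
rank is additive: rank(B) = rank(A) + rank(C).
rank(B) = 23 + 19 = 42

42


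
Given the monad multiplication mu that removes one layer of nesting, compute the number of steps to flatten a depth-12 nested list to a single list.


Each application of mu: T^2 -> T removes one layer of nesting.
Starting at depth 12 (i.e., T^12(X)), we need to reach T(X).
Number of mu applications = 12 - 1 = 11

11


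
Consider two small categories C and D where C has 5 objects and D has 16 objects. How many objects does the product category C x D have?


The product category C x D has objects that are pairs (c, d).
Number of pairs = |Ob(C)| * |Ob(D)| = 5 * 16 = 80

80


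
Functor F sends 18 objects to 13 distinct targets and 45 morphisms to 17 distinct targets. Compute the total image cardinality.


The image of F consists of distinct objects and distinct morphisms.
|Im(F)| on objects = 13
|Im(F)| on morphisms = 17
Total image cardinality = 13 + 17 = 30

30


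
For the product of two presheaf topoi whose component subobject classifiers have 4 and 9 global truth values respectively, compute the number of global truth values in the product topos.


In a product of presheaf topoi E_1 x E_2, the subobject classifier
is Omega = Omega_1 x Omega_2 (componentwise), so
|Omega(top)| = |Omega_1(top_1)| * |Omega_2(top_2)|.
= 4 * 9 = 36.

36


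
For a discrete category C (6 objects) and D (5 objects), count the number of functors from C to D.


A functor from a discrete category C to D is determined by
where each object maps. Each of the 6 objects of C can map
to any of the 5 objects of D independently.
Number of functors = 5^6 = 15625

15625


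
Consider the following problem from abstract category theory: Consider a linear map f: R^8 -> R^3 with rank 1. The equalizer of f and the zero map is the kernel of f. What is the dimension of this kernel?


The equalizer of f and the zero map is ker(f).
By the rank-nullity theorem: dim(ker(f)) = dim(domain) - rank(f).
dim(ker(f)) = 8 - 1 = 7

7


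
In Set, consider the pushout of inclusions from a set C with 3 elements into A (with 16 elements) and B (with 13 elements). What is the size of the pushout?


The pushout A +_C B identifies the images of C in A and B.
|A +_C B| = |A| + |B| - |C| (for injections).
= 16 + 13 - 3 = 26

26


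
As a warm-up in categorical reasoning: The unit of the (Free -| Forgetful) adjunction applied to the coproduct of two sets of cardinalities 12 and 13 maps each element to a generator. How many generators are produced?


The unit eta_X: X -> U(F(X)) of the Free-Forgetful adjunction
maps each element of X to a generator of F(X). For X = S + T (disjoint
union in Set), |S + T| = |S| + |T|.
Total mappings = 12 + 13 = 25.

25


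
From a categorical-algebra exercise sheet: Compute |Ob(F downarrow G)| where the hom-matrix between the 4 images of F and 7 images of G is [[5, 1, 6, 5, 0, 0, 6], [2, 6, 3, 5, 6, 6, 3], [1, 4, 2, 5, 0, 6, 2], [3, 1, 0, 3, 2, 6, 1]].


Objects of (F downarrow G) are triples (a, b, h: F(a)->G(b)).
The count equals the sum of all entries in the hom-matrix.
sum(row 0) = 23
sum(row 1) = 31
sum(row 2) = 20
sum(row 3) = 16
Grand total = 90

90


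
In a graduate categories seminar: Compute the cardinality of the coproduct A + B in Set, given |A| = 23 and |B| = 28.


In Set, the coproduct A + B is the disjoint union.
|A + B| = |A| + |B| = 23 + 28 = 51

51


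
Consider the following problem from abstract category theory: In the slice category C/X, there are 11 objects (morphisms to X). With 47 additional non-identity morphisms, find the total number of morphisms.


In the slice category C/X, objects are morphisms to X.
Identity morphisms: 11 (one per object of C/X).
Non-identity morphisms: 47.
Total = 11 + 47 = 58

58


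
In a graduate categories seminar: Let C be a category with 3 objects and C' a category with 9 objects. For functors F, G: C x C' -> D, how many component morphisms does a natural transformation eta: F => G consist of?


A natural transformation eta: F => G assigns one component morphism per
object of the domain category.
The domain is the product category C x C', so
|Ob(C x C')| = |Ob(C)| * |Ob(C')| = 3 * 9 = 27.
Therefore eta has 27 component morphisms.

27


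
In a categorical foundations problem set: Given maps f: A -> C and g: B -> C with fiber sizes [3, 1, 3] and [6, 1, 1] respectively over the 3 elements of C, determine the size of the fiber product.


The pullback A x_C B consists of pairs (a, b) with f(a) = g(b).
For each element c in C, the fiber product has |f^-1(c)| * |g^-1(c)| elements.
Summing over C: 3 * 6 + 1 * 1 + 3 * 1
= 18 + 1 + 3 = 22

22


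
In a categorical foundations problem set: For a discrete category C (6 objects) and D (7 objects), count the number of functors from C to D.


A functor from a discrete category C to D is determined by
where each object maps. Each of the 6 objects of C can map
to any of the 7 objects of D independently.
Number of functors = 7^6 = 117649

117649


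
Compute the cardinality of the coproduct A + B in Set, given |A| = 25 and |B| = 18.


In Set, the coproduct A + B is the disjoint union.
|A + B| = |A| + |B| = 25 + 18 = 43

43


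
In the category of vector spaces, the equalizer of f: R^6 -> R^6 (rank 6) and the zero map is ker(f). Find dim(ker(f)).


The equalizer of f and the zero map is ker(f).
By the rank-nullity theorem: dim(ker(f)) = dim(domain) - rank(f).
dim(ker(f)) = 6 - 6 = 0

0


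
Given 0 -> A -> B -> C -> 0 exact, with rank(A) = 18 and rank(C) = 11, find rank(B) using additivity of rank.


For a short exact sequence 0 -> A -> B -> C -> 0,
rank is additive: rank(B) = rank(A) + rank(C).
rank(B) = 18 + 11 = 29

29


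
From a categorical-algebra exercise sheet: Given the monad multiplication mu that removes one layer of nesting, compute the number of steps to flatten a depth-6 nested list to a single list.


Each application of mu: T^2 -> T removes one layer of nesting.
Starting at depth 6 (i.e., T^6(X)), we need to reach T(X).
Number of mu applications = 6 - 1 = 5

5


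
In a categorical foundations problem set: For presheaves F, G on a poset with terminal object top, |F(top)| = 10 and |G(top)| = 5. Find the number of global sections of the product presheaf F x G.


Global sections of a presheaf on a poset with terminal top satisfy
Gamma(H) ~ H(top). Presheaves admit pointwise products, so
(F x G)(top) = F(top) x G(top) (Cartesian product).
|Gamma(F x G)| = |F(top)| * |G(top)| = 10 * 5 = 50.

50


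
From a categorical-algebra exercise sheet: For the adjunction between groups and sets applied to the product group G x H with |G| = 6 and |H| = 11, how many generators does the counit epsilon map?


The counit epsilon_K: F(U(K)) -> K of the Free-Forgetful adjunction
maps |K| generators of F(U(K)) into K. For K = G x H (the product group),
|G x H| = |G| * |H|.
Total generators mapped = 6 * 11 = 66.

66


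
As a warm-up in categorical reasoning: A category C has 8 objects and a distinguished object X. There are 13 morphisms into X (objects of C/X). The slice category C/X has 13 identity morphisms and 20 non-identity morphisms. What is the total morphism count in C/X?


In the slice category C/X, objects are morphisms to X.
Identity morphisms: 13 (one per object of C/X).
Non-identity morphisms: 20.
Total = 13 + 20 = 33

33


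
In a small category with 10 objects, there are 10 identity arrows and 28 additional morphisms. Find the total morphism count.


Each object has an identity morphism, giving 10 identities.
Adding the 28 non-identity morphisms:
Total = 10 + 28 = 38

38


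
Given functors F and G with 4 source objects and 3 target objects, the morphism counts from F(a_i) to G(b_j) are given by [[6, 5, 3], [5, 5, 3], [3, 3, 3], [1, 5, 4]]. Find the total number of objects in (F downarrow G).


Objects of (F downarrow G) are triples (a, b, h: F(a)->G(b)).
The count equals the sum of all entries in the hom-matrix.
sum(row 0) = 14
sum(row 1) = 13
sum(row 2) = 9
sum(row 3) = 10
Grand total = 46

46


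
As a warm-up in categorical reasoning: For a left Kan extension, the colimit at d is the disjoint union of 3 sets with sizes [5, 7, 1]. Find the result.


Pointwise, the left Kan extension (Lan_F H)(d) is the colimit, indexed
by the comma category (F downarrow d), of H composed with the
projection (F downarrow d) -> C. Here that colimit is given
as a coproduct (disjoint union) of sets, so its cardinality is the
sum of the sizes of the summands.
Coproduct of sets with sizes: 5 + 7 + 1
= 13

13


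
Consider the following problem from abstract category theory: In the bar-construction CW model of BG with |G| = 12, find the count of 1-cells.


In the bar-construction CW model of BG, the n-cells are indexed by
n-tuples [g_1|...|g_n] of non-identity elements of G (degenerate
simplices with some g_i = e do not contribute cells), so there are
(|G| - 1)^n n-cells.
For dim = 1 with |G| = 12:
cells = (12 - 1)^1 = 11^1 = 11

11


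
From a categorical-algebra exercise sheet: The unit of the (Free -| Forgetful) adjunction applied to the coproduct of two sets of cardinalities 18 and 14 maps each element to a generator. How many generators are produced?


The unit eta_X: X -> U(F(X)) of the Free-Forgetful adjunction
maps each element of X to a generator of F(X). For X = S + T (disjoint
union in Set), |S + T| = |S| + |T|.
Total mappings = 18 + 14 = 32.

32


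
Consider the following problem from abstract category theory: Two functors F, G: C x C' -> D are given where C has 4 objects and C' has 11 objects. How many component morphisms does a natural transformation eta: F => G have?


A natural transformation eta: F => G assigns one component morphism per
object of the domain category.
The domain is the product category C x C', so
|Ob(C x C')| = |Ob(C)| * |Ob(C')| = 4 * 11 = 44.
Therefore eta has 44 component morphisms.

44


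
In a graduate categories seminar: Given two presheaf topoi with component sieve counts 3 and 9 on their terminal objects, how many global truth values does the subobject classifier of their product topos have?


In a product of presheaf topoi E_1 x E_2, the subobject classifier
is Omega = Omega_1 x Omega_2 (componentwise), so
|Omega(top)| = |Omega_1(top_1)| * |Omega_2(top_2)|.
= 3 * 9 = 27.

27


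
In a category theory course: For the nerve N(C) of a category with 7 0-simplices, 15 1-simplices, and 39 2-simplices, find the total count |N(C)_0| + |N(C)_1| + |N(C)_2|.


The 2-skeleton of the nerve N(C) consists of simplices in dimensions 0, 1, 2:
  |N(C)_0| = 7 (objects)
  |N(C)_1| = 15 (morphisms)
  |N(C)_2| = 39 (composable pairs)
Total = 7 + 15 + 39 = 61

61


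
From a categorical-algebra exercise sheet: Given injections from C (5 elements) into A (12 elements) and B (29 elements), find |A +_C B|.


The pushout A +_C B identifies the images of C in A and B.
|A +_C B| = |A| + |B| - |C| (for injections).
= 12 + 29 - 5 = 36

36


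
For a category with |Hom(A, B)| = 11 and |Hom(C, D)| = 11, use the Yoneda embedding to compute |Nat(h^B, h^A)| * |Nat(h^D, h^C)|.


By the Yoneda lemma, Nat(h^B, h^A) is isomorphic to Hom(A, B),
so |Nat(h^B, h^A)| = |Hom(A, B)| and |Nat(h^D, h^C)| = |Hom(C, D)|.
|Hom(A, B)| = 11, |Hom(C, D)| = 11.
|Nat(h^B, h^A) x Nat(h^D, h^C)| = 11 * 11 = 121

121


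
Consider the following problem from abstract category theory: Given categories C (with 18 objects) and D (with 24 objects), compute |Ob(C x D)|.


The product category C x D has objects that are pairs (c, d).
Number of pairs = |Ob(C)| * |Ob(D)| = 18 * 24 = 432

432


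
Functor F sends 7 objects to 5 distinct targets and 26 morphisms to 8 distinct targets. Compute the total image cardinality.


The image of F consists of distinct objects and distinct morphisms.
|Im(F)| on objects = 5
|Im(F)| on morphisms = 8
Total image cardinality = 5 + 8 = 13

13


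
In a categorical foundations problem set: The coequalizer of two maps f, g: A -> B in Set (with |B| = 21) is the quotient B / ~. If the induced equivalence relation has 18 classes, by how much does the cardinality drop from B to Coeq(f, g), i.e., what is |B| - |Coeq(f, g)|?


The coequalizer Coeq(f, g) = B / ~ has one element per equivalence class.
|B| = 21, |Coeq(f, g)| = 18.
|B| - |Coeq(f, g)| = 21 - 18 = 3.

3


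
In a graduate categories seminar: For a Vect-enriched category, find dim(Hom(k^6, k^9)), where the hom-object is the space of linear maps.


In Vect-enriched categories, Hom(k^n, k^m) is the space of m x n matrices.
dim(Hom(k^6, k^9)) = 9 * 6 = 54

54


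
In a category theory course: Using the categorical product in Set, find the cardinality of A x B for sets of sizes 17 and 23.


In Set, the product A x B is the Cartesian product.
By the universal property, |A x B| = |A| * |B|.
|A x B| = 17 * 23 = 391

391


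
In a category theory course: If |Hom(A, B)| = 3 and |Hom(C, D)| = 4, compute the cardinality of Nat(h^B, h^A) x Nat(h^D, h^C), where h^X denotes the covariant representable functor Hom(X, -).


By the Yoneda lemma, Nat(h^B, h^A) is isomorphic to Hom(A, B),
so |Nat(h^B, h^A)| = |Hom(A, B)| and |Nat(h^D, h^C)| = |Hom(C, D)|.
|Hom(A, B)| = 3, |Hom(C, D)| = 4.
|Nat(h^B, h^A) x Nat(h^D, h^C)| = 3 * 4 = 12

12


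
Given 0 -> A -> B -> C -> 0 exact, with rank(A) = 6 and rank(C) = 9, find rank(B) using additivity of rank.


For a short exact sequence 0 -> A -> B -> C -> 0,
rank is additive: rank(B) = rank(A) + rank(C).
rank(B) = 6 + 9 = 15

15


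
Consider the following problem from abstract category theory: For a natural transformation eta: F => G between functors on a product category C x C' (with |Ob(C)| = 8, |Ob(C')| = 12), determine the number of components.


A natural transformation eta: F => G assigns one component morphism per
object of the domain category.
The domain is the product category C x C', so
|Ob(C x C')| = |Ob(C)| * |Ob(C')| = 8 * 12 = 96.
Therefore eta has 96 component morphisms.

96


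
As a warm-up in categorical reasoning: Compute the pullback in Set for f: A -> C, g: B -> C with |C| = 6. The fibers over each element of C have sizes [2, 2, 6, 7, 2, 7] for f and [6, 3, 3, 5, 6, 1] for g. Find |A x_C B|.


The pullback A x_C B consists of pairs (a, b) with f(a) = g(b).
For each element c in C, the fiber product has |f^-1(c)| * |g^-1(c)| elements.
Summing over C: 2 * 6 + 2 * 3 + 6 * 3 + 7 * 5 + 2 * 6 + 7 * 1
= 12 + 6 + 18 + 35 + 12 + 7 = 90

90


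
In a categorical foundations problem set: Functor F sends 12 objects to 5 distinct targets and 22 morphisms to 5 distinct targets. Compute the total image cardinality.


The image of F consists of distinct objects and distinct morphisms.
|Im(F)| on objects = 5
|Im(F)| on morphisms = 5
Total image cardinality = 5 + 5 = 10

10


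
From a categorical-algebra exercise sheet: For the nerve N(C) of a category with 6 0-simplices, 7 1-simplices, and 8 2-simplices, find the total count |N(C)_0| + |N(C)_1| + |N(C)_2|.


The 2-skeleton of the nerve N(C) consists of simplices in dimensions 0, 1, 2:
  |N(C)_0| = 6 (objects)
  |N(C)_1| = 7 (morphisms)
  |N(C)_2| = 8 (composable pairs)
Total = 6 + 7 + 8 = 21

21


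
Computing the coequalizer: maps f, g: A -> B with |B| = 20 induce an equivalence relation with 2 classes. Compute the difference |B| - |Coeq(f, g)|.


The coequalizer Coeq(f, g) = B / ~ has one element per equivalence class.
|B| = 20, |Coeq(f, g)| = 2.
|B| - |Coeq(f, g)| = 20 - 2 = 18.

18


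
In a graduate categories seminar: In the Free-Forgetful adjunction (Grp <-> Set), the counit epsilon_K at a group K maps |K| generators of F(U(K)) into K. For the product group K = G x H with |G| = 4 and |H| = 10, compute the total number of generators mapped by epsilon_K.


The counit epsilon_K: F(U(K)) -> K of the Free-Forgetful adjunction
maps |K| generators of F(U(K)) into K. For K = G x H (the product group),
|G x H| = |G| * |H|.
Total generators mapped = 4 * 10 = 40.

40


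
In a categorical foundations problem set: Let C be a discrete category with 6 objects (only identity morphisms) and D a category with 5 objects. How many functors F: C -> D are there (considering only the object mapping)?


A functor from a discrete category C to D is determined by
where each object maps. Each of the 6 objects of C can map
to any of the 5 objects of D independently.
Number of functors = 5^6 = 15625

15625


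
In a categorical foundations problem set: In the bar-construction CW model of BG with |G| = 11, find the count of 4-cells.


In the bar-construction CW model of BG, the n-cells are indexed by
n-tuples [g_1|...|g_n] of non-identity elements of G (degenerate
simplices with some g_i = e do not contribute cells), so there are
(|G| - 1)^n n-cells.
For dim = 4 with |G| = 11:
cells = (11 - 1)^4 = 10^4 = 10000

10000


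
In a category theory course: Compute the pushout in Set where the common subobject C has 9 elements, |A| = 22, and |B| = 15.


The pushout A +_C B identifies the images of C in A and B.
|A +_C B| = |A| + |B| - |C| (for injections).
= 22 + 15 - 9 = 28

28


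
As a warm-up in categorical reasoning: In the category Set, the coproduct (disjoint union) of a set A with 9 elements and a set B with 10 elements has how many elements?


In Set, the coproduct A + B is the disjoint union.
|A + B| = |A| + |B| = 9 + 10 = 19

19


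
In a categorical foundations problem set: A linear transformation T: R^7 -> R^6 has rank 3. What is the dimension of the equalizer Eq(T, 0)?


The equalizer of f and the zero map is ker(f).
By the rank-nullity theorem: dim(ker(f)) = dim(domain) - rank(f).
dim(ker(f)) = 7 - 3 = 4

4


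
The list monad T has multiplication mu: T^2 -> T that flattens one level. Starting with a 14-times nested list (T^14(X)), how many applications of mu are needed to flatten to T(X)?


Each application of mu: T^2 -> T removes one layer of nesting.
Starting at depth 14 (i.e., T^14(X)), we need to reach T(X).
Number of mu applications = 14 - 1 = 13

13
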